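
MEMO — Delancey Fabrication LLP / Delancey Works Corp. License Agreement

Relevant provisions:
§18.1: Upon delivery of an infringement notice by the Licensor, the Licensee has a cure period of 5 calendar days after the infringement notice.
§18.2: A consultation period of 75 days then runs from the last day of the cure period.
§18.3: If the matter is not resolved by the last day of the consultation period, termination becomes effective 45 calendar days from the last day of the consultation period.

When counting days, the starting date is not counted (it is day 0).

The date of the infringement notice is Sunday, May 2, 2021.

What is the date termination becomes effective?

Sep 4, 2021

The last day of the cure period: 5 calendar days after May 2, 2021 is May 7, 2021.
Adding 75 calendar days to May 7, 2021 gives Jul 21, 2021, which is the last day of the consultation period.
Adding 45 calendar days to Jul 21, 2021 gives Sep 4, 2021, which is the date termination becomes effective.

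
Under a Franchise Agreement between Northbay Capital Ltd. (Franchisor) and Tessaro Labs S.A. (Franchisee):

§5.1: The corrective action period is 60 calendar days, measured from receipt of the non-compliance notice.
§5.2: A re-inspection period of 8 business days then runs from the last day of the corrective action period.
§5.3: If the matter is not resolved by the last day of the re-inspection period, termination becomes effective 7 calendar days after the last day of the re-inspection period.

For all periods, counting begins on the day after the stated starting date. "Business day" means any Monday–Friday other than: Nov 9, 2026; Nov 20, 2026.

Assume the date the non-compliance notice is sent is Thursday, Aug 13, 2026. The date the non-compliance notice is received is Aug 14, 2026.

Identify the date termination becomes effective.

Adding 60 calendar days to Aug 14, 2026 gives Oct 13, 2026, which is the last day of the corrective action period.
The last day of the re-inspection period: counting 8 business days from Tuesday, Oct 13, 2026 (Oct 14, Oct 15, Oct 16, Oct 19, Oct 20, Oct 21, Oct 22, Oct 23, skipping weekends) reaches Friday, Oct 23, 2026.
The date termination becomes effective: Oct 23, 2026 + 7 days = Oct 30, 2026.

Oct 30, 2026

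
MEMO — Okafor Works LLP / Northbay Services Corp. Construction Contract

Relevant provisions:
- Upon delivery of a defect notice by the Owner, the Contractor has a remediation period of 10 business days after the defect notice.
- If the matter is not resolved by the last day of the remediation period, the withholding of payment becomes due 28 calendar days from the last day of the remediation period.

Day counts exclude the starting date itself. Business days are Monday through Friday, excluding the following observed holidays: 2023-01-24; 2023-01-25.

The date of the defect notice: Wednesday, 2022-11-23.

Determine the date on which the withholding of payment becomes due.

2023-01-04

From Wednesday, 2022-11-23, 10 business days (Nov 24, Nov 25, Nov 28, Nov 29, Nov 30, Dec 1, Dec 2, Dec 5, Dec 6, Dec 7, skipping weekends) brings us to Wednesday, 2022-12-07, which is the last day of the remediation period.
The date on which the withholding of payment becomes due: 2022-12-07 + 28 days = 2023-01-04.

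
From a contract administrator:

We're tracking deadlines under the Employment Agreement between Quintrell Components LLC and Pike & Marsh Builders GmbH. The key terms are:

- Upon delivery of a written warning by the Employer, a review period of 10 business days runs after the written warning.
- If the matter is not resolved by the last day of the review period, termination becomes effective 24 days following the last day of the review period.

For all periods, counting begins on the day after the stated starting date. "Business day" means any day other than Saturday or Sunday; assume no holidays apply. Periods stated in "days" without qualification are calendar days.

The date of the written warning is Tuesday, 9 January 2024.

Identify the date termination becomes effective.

16 February 2024

The last day of the review period: counting 10 business days from Tuesday, 9 January 2024 (Jan 10, Jan 11, Jan 12, Jan 15, Jan 16, Jan 17, Jan 18, Jan 19, Jan 22, Jan 23, skipping weekends) reaches Tuesday, 23 January 2024.
Adding 24 calendar days to 23 January 2024 gives 16 February 2024, which is the date termination becomes effective.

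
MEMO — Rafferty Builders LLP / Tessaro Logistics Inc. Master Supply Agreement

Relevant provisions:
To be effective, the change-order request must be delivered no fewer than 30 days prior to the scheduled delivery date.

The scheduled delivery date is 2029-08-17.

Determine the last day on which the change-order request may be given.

Counting back 30 calendar days from 2029-08-17 gives 2029-07-18.

2029-07-18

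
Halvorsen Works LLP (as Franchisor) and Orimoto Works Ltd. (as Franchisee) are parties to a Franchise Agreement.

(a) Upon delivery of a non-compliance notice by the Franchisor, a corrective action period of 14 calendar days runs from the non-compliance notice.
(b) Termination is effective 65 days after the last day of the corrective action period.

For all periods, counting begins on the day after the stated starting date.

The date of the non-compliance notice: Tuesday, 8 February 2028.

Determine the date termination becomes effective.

Adding 14 calendar days to 8 February 2028 gives 22 February 2028, which is the last day of the corrective action period.
The date termination becomes effective: 65 calendar days after 22 February 2028 is 27 April 2028.

27 April 2028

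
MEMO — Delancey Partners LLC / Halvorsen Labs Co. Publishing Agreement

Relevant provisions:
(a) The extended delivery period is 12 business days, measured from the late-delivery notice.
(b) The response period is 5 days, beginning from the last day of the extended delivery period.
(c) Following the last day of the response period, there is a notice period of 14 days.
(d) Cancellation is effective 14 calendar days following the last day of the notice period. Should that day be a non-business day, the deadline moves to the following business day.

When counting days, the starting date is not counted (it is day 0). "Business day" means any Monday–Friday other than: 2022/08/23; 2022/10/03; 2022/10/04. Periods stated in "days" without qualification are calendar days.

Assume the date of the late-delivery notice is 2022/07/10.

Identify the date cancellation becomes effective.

2022/08/29

From Sunday, 2022/07/10, 12 business days (Jul 11, Jul 12, Jul 13, Jul 14, …, Jul 22, Jul 25, Jul 26, skipping weekends) brings us to Tuesday, 2022/07/26, which is the last day of the extended delivery period.
The last day of the response period: 2022/07/26 + 5 days = 2022/07/31.
The last day of the notice period: 14 calendar days after 2022/07/31 is 2022/08/14.
The date cancellation becomes effective: 2022/08/14 + 14 days = 2022/08/28. That falls on a Sunday, so it rolls to the next business day, Monday, 2022/08/29.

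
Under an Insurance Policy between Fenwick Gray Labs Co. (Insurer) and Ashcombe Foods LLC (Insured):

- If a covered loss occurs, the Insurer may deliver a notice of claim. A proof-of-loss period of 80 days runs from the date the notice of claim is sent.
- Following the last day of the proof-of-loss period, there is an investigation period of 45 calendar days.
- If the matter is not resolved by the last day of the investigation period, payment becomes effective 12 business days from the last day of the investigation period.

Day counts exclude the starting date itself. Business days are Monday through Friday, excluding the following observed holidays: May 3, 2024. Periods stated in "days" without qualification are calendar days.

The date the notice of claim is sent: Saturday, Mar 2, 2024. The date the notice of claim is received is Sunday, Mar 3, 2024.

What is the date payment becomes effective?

Jul 23, 2024

Adding 80 calendar days to Mar 2, 2024 gives May 21, 2024, which is the last day of the proof-of-loss period.
The last day of the investigation period: May 21, 2024 + 45 days = Jul 5, 2024.
The date payment becomes effective: counting 12 business days from Friday, Jul 5, 2024 (Jul 8, Jul 9, Jul 10, Jul 11, …, Jul 19, Jul 22, Jul 23, skipping weekends) reaches Tuesday, Jul 23, 2024.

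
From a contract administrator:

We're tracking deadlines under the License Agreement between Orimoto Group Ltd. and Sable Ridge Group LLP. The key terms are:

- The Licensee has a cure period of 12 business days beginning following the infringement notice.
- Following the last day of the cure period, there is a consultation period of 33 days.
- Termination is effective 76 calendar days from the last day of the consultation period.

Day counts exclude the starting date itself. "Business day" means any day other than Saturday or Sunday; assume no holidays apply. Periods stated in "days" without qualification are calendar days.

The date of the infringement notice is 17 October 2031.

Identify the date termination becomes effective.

The last day of the cure period: counting 12 business days from Friday, 17 October 2031 (Oct 20, Oct 21, Oct 22, Oct 23, …, Oct 31, Nov 3, Nov 4, skipping weekends) reaches Tuesday, 4 November 2031.
The last day of the consultation period: 33 calendar days after 4 November 2031 is 7 December 2031.
The date termination becomes effective: 7 December 2031 + 76 days = 21 February 2032.

21 February 2032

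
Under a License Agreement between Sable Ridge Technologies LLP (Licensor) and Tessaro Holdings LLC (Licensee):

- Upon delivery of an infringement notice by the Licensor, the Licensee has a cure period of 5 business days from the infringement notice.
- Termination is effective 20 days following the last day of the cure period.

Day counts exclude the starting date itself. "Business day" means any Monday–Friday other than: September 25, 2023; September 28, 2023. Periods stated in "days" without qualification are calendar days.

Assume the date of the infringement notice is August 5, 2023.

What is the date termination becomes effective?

From Saturday, August 5, 2023, 5 business days (Aug 7, Aug 8, Aug 9, Aug 10, Aug 11, skipping weekends) brings us to Friday, August 11, 2023, which is the last day of the cure period.
Adding 20 calendar days to August 11, 2023 gives August 31, 2023, which is the date termination becomes effective.

August 31, 2023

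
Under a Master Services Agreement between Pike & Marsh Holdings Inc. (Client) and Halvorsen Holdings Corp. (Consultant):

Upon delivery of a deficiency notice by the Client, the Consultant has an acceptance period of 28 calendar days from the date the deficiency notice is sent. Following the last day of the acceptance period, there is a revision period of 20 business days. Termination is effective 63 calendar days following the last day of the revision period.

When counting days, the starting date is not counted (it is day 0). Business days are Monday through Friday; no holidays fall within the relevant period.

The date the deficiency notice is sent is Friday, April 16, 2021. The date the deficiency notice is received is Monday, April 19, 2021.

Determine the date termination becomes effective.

Adding 28 calendar days to April 16, 2021 gives May 14, 2021, which is the last day of the acceptance period.
The last day of the revision period: counting 20 business days from Friday, May 14, 2021 (May 17, May 18, May 19, May 20, …, Jun 9, Jun 10, Jun 11, skipping weekends) reaches Friday, June 11, 2021.
The date termination becomes effective: June 11, 2021 + 63 days = August 13, 2021.

August 13, 2021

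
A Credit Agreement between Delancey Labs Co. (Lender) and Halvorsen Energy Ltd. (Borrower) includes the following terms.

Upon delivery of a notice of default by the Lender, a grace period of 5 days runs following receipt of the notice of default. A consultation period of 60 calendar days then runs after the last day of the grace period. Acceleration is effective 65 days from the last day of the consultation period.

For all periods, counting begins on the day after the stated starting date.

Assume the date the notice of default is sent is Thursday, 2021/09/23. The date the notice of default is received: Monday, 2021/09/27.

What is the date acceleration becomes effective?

2022/02/04

The last day of the grace period: 2021/09/27 + 5 days = 2021/10/02.
The last day of the consultation period: 60 calendar days after 2021/10/02 is 2021/12/01.
Adding 65 calendar days to 2021/12/01 gives 2022/02/04, which is the date acceleration becomes effective.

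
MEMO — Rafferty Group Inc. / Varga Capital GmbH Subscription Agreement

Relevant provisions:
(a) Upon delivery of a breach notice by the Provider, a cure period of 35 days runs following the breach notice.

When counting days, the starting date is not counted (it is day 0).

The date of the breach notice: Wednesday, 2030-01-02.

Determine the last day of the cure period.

2030-02-06

Adding 35 calendar days to 2030-01-02 gives 2030-02-06, which is the last day of the cure period.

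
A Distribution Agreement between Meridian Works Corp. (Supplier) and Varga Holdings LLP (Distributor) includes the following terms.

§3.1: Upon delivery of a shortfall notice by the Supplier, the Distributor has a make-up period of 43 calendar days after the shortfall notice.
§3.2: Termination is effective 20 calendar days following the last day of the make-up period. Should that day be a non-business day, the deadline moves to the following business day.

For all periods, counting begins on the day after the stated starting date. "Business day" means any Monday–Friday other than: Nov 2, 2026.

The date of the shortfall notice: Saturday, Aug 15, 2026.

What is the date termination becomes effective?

The last day of the make-up period: Aug 15, 2026 + 43 days = Sep 27, 2026.
Adding 20 calendar days to Sep 27, 2026 gives Oct 17, 2026, which is the date termination becomes effective. That falls on a Saturday, so it rolls to the next business day, Monday, Oct 19, 2026.

Oct 19, 2026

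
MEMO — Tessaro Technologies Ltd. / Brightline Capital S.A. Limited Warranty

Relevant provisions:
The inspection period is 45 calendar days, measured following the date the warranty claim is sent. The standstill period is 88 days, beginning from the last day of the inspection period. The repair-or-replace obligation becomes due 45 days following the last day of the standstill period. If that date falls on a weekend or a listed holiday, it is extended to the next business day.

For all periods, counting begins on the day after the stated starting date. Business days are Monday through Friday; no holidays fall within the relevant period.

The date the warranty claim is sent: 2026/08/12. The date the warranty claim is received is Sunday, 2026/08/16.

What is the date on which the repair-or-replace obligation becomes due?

2027/02/08

Adding 45 calendar days to 2026/08/12 gives 2026/09/26, which is the last day of the inspection period.
The last day of the standstill period: 2026/09/26 + 88 days = 2026/12/23.
The date on which the repair-or-replace obligation becomes due: 2026/12/23 + 45 days = 2027/02/06. That falls on a Saturday, so it rolls to the next business day, Monday, 2027/02/08.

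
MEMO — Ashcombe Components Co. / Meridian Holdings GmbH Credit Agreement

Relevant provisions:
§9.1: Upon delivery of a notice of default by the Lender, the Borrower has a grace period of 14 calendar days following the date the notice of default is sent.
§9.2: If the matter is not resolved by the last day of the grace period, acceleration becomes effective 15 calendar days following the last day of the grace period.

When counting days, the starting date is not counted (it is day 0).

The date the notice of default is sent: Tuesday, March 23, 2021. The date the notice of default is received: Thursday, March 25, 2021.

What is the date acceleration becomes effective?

The last day of the grace period: March 23, 2021 + 14 days = April 6, 2021.
The date acceleration becomes effective: 15 calendar days after April 6, 2021 is April 21, 2021.

April 21, 2021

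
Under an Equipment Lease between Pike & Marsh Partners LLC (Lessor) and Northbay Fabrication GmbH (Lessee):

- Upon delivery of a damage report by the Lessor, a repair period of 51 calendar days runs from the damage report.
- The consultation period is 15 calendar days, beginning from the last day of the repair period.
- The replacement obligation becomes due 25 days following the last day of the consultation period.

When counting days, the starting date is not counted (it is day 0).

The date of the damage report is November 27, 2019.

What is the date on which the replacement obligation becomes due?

February 26, 2020

Adding 51 calendar days to November 27, 2019 gives January 17, 2020, which is the last day of the repair period.
The last day of the consultation period: 15 calendar days after January 17, 2020 is February 1, 2020.
The date on which the replacement obligation becomes due: February 1, 2020 + 25 days = February 26, 2020.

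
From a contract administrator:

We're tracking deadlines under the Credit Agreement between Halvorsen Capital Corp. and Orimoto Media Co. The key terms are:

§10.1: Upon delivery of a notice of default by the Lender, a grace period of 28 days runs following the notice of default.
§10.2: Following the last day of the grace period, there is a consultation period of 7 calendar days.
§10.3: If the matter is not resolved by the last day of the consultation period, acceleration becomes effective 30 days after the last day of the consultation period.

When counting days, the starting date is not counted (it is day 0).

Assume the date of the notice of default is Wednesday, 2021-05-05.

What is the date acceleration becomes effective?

The last day of the grace period: 2021-05-05 + 28 days = 2021-06-02.
The last day of the consultation period: 7 calendar days after 2021-06-02 is 2021-06-09.
Adding 30 calendar days to 2021-06-09 gives 2021-07-09, which is the date acceleration becomes effective.

2021-07-09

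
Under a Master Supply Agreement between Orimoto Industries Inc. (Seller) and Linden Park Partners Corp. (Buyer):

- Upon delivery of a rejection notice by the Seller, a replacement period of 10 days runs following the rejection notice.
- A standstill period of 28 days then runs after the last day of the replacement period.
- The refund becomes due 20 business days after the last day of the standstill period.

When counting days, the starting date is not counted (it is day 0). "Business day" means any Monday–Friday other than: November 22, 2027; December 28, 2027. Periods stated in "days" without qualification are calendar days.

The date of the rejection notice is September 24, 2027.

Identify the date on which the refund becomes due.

November 30, 2027

The last day of the replacement period: September 24, 2027 + 10 days = October 4, 2027.
Adding 28 calendar days to October 4, 2027 gives November 1, 2027, which is the last day of the standstill period.
The date on which the refund becomes due: 20 business days after Monday, November 1, 2027, skipping weekends and the listed holiday on Nov 22 — Nov 2, Nov 3, Nov 4, Nov 5, …, Nov 26, Nov 29, Nov 30 — lands on Tuesday, November 30, 2027.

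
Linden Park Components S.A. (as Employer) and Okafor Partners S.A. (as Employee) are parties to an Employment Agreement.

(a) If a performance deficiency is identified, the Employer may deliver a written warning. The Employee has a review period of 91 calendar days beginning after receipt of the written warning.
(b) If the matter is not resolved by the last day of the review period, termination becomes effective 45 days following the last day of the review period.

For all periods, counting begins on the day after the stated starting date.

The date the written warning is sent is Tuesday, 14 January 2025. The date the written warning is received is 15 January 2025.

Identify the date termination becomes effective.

The last day of the review period: 91 calendar days after 15 January 2025 is 16 April 2025.
Adding 45 calendar days to 16 April 2025 gives 31 May 2025, which is the date termination becomes effective.

31 May 2025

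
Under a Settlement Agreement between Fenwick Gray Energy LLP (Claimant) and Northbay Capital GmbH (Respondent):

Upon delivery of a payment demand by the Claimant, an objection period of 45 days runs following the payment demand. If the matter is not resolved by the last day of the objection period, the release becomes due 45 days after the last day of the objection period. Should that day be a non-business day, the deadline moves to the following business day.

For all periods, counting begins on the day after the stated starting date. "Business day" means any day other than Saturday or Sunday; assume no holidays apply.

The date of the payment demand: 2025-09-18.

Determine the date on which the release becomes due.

2025-12-17

The last day of the objection period: 45 calendar days after 2025-09-18 is 2025-11-02.
Adding 45 calendar days to 2025-11-02 gives 2025-12-17, which is the date on which the release becomes due. 2025-12-17 is a Wednesday, so no roll-forward applies.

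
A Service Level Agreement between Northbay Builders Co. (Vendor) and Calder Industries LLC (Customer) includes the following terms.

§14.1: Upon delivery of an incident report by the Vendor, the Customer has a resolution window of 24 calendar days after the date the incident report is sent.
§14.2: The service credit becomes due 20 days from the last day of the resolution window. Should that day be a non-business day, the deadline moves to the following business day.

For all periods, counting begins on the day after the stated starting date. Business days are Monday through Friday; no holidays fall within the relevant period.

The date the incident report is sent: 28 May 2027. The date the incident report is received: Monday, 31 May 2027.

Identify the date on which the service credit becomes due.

12 July 2027

The last day of the resolution window: 28 May 2027 + 24 days = 21 June 2027.
The date on which the service credit becomes due: 21 June 2027 + 20 days = 11 July 2027. That falls on a Sunday, so it rolls to the next business day, Monday, 12 July 2027.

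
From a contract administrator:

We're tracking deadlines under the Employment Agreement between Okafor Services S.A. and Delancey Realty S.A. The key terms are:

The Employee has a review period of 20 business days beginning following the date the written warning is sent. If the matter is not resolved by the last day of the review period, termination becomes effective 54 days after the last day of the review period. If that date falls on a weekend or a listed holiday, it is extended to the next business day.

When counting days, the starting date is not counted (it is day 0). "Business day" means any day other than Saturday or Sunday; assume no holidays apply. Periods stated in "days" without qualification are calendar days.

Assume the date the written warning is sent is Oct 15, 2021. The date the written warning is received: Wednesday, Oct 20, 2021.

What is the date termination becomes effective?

The last day of the review period: 20 business days after Friday, Oct 15, 2021, skipping weekends — Oct 18, Oct 19, Oct 20, Oct 21, …, Nov 10, Nov 11, Nov 12 — lands on Friday, Nov 12, 2021.
The date termination becomes effective: Nov 12, 2021 + 54 days = Jan 5, 2022. Jan 5, 2022 is a Wednesday, so no roll-forward applies.

Jan 5, 2022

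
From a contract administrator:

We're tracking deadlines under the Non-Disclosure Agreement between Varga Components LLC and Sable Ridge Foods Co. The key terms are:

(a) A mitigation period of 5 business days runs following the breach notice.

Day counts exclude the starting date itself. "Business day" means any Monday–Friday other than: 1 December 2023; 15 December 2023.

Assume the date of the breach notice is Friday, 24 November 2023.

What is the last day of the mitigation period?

4 December 2023

From Friday, 24 November 2023, 5 business days (Nov 27, Nov 28, Nov 29, Nov 30, Dec 4, skipping weekends and the listed holiday on Dec 1) brings us to Monday, 4 December 2023, which is the last day of the mitigation period.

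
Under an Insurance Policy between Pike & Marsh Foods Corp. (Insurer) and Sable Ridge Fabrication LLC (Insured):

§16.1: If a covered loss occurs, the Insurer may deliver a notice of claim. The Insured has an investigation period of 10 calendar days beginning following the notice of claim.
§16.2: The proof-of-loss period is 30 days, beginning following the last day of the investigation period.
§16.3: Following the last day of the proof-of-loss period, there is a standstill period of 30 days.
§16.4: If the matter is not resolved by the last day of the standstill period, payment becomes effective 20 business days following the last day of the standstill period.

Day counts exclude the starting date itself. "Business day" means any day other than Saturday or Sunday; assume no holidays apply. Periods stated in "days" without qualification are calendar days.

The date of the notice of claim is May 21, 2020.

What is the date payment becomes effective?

Adding 10 calendar days to May 21, 2020 gives May 31, 2020, which is the last day of the investigation period.
The last day of the proof-of-loss period: 30 calendar days after May 31, 2020 is June 30, 2020.
Adding 30 calendar days to June 30, 2020 gives July 30, 2020, which is the last day of the standstill period.
The date payment becomes effective: 20 business days after Thursday, July 30, 2020, skipping weekends — Jul 31, Aug 3, Aug 4, Aug 5, …, Aug 25, Aug 26, Aug 27 — lands on Thursday, August 27, 2020.

August 27, 2020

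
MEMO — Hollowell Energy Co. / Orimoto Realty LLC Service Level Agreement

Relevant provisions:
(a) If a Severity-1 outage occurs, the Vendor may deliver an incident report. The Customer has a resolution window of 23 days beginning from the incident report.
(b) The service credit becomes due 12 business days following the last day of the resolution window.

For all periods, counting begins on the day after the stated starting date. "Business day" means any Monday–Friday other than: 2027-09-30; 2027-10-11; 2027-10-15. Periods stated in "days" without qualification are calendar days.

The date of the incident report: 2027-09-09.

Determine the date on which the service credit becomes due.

2027-10-21

The last day of the resolution window: 23 calendar days after 2027-09-09 is 2027-10-02.
The date on which the service credit becomes due: counting 12 business days from Saturday, 2027-10-02 (Oct 4, Oct 5, Oct 6, Oct 7, …, Oct 19, Oct 20, Oct 21, skipping weekends and the listed holidays on Oct 11, Oct 15) reaches Thursday, 2027-10-21.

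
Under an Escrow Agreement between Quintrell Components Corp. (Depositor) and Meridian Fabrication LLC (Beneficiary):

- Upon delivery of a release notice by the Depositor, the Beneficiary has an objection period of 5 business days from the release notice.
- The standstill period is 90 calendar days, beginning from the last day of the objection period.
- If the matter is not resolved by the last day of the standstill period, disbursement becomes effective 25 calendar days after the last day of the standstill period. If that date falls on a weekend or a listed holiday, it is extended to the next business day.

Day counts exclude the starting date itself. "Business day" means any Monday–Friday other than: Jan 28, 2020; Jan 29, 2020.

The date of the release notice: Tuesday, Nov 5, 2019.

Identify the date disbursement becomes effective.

Mar 6, 2020

The last day of the objection period: counting 5 business days from Tuesday, Nov 5, 2019 (Nov 6, Nov 7, Nov 8, Nov 11, Nov 12, skipping weekends) reaches Tuesday, Nov 12, 2019.
Adding 90 calendar days to Nov 12, 2019 gives Feb 10, 2020, which is the last day of the standstill period.
The date disbursement becomes effective: Feb 10, 2020 + 25 days = Mar 6, 2020. Mar 6, 2020 is a Friday and is not a listed holiday, so no roll-forward applies.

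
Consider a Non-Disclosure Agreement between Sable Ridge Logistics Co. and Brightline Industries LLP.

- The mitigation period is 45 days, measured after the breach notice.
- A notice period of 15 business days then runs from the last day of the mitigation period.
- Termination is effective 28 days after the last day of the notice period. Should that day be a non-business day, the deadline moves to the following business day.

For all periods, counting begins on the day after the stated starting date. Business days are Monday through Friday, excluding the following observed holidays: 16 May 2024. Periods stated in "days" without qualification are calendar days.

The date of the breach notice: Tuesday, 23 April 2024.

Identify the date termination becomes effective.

26 July 2024

Adding 45 calendar days to 23 April 2024 gives 7 June 2024, which is the last day of the mitigation period.
The last day of the notice period: 15 business days after Friday, 7 June 2024, skipping weekends — Jun 10, Jun 11, Jun 12, Jun 13, …, Jun 26, Jun 27, Jun 28 — lands on Friday, 28 June 2024.
Adding 28 calendar days to 28 June 2024 gives 26 July 2024, which is the date termination becomes effective. 26 July 2024 is a Friday and is not a listed holiday, so no roll-forward applies.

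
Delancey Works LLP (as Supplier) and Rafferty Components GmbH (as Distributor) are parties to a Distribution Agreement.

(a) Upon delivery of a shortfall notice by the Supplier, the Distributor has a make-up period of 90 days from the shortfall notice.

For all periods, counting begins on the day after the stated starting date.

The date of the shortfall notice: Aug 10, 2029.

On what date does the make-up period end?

Nov 8, 2029

The last day of the make-up period: Aug 10, 2029 + 90 days = Nov 8, 2029.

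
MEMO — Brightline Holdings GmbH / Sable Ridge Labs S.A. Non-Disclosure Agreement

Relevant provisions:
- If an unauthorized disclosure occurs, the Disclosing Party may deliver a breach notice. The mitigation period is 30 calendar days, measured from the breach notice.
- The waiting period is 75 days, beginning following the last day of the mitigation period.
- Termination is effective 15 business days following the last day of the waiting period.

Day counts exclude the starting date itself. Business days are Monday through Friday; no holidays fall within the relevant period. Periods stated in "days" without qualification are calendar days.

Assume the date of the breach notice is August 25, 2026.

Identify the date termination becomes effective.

December 29, 2026

The last day of the mitigation period: August 25, 2026 + 30 days = September 24, 2026.
Adding 75 calendar days to September 24, 2026 gives December 8, 2026, which is the last day of the waiting period.
The date termination becomes effective: 15 business days after Tuesday, December 8, 2026, skipping weekends — Dec 9, Dec 10, Dec 11, Dec 14, …, Dec 25, Dec 28, Dec 29 — lands on Tuesday, December 29, 2026.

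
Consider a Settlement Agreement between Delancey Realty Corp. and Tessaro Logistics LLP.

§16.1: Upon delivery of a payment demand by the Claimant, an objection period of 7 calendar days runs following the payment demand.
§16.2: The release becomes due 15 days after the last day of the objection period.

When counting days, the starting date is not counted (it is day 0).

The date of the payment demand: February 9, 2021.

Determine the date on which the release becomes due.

The last day of the objection period: 7 calendar days after February 9, 2021 is February 16, 2021.
The date on which the release becomes due: 15 calendar days after February 16, 2021 is March 3, 2021.

March 3, 2021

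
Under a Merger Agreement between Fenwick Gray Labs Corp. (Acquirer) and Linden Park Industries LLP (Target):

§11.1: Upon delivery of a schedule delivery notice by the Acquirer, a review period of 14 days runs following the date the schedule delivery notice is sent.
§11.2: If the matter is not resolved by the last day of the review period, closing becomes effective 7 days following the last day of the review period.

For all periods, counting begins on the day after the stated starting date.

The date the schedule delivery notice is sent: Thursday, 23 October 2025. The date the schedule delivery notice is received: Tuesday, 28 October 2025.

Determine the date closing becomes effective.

The last day of the review period: 23 October 2025 + 14 days = 6 November 2025.
Adding 7 calendar days to 6 November 2025 gives 13 November 2025, which is the date closing becomes effective.

13 November 2025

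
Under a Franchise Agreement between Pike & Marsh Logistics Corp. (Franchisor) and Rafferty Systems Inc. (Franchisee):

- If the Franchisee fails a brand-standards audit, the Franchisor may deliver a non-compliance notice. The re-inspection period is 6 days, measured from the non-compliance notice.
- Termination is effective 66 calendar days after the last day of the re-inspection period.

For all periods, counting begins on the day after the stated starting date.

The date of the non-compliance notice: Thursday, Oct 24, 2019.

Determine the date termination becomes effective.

Adding 6 calendar days to Oct 24, 2019 gives Oct 30, 2019, which is the last day of the re-inspection period.
Adding 66 calendar days to Oct 30, 2019 gives Jan 4, 2020, which is the date termination becomes effective.

Jan 4, 2020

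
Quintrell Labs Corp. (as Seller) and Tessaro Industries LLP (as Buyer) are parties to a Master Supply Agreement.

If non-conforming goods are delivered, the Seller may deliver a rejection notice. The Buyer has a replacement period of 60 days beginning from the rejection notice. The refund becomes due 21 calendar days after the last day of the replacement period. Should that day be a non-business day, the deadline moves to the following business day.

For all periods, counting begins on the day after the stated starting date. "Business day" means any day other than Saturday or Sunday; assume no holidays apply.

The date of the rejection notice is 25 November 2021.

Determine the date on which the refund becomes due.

14 February 2022

Adding 60 calendar days to 25 November 2021 gives 24 January 2022, which is the last day of the replacement period.
The date on which the refund becomes due: 24 January 2022 + 21 days = 14 February 2022. 14 February 2022 is a Monday, so no roll-forward applies.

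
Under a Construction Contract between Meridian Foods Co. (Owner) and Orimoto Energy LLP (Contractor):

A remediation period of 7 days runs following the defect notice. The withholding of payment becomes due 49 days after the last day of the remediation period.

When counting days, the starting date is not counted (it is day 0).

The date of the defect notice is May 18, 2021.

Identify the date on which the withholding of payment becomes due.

Adding 7 calendar days to May 18, 2021 gives May 25, 2021, which is the last day of the remediation period.
The date on which the withholding of payment becomes due: 49 calendar days after May 25, 2021 is July 13, 2021.

July 13, 2021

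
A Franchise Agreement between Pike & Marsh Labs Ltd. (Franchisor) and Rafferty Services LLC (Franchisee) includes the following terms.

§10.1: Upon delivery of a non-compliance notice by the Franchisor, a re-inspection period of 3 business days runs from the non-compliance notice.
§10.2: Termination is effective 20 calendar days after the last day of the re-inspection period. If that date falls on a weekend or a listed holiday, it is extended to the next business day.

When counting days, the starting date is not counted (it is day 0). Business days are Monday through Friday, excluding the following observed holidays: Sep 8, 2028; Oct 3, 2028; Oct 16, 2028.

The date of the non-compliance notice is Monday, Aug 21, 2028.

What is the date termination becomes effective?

Sep 13, 2028

The last day of the re-inspection period: 3 business days after Monday, Aug 21, 2028, skipping weekends — Aug 22, Aug 23, Aug 24 — lands on Thursday, Aug 24, 2028.
The date termination becomes effective: 20 calendar days after Aug 24, 2028 is Sep 13, 2028. Sep 13, 2028 is a Wednesday and is not a listed holiday, so no roll-forward applies.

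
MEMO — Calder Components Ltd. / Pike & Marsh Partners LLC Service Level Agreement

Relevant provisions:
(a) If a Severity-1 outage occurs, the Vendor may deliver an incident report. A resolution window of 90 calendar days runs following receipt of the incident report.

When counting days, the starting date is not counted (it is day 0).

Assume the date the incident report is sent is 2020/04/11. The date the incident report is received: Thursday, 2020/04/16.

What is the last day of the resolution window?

2020/07/15

Adding 90 calendar days to 2020/04/16 gives 2020/07/15, which is the last day of the resolution window.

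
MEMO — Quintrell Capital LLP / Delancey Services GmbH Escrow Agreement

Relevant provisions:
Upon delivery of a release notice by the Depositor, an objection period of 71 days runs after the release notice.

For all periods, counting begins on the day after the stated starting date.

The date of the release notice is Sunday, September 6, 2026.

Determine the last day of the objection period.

The last day of the objection period: 71 calendar days after September 6, 2026 is November 16, 2026.

November 16, 2026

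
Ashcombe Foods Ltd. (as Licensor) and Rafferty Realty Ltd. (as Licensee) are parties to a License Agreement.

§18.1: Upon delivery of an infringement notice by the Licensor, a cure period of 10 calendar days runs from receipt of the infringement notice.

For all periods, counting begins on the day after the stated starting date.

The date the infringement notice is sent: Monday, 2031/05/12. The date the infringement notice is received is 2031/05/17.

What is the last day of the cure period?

The last day of the cure period: 10 calendar days after 2031/05/17 is 2031/05/27.

2031/05/27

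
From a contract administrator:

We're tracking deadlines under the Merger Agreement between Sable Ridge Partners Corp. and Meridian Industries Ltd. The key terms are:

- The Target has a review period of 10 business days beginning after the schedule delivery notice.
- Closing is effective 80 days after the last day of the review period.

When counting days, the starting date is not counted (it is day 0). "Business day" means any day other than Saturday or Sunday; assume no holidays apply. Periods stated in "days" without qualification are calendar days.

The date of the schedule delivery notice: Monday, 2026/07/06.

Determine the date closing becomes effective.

The last day of the review period: 10 business days after Monday, 2026/07/06, skipping weekends — Jul 7, Jul 8, Jul 9, Jul 10, Jul 13, Jul 14, Jul 15, Jul 16, Jul 17, Jul 20 — lands on Monday, 2026/07/20.
The date closing becomes effective: 80 calendar days after 2026/07/20 is 2026/10/08.

2026/10/08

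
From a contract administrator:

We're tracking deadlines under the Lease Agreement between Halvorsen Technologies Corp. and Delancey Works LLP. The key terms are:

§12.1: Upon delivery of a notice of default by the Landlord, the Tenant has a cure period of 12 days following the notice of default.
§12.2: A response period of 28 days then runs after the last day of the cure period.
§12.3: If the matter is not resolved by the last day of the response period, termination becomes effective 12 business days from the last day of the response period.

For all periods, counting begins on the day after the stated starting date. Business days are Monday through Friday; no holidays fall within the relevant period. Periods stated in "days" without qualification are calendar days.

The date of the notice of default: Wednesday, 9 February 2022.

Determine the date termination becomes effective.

The last day of the cure period: 9 February 2022 + 12 days = 21 February 2022.
The last day of the response period: 28 calendar days after 21 February 2022 is 21 March 2022.
The date termination becomes effective: counting 12 business days from Monday, 21 March 2022 (Mar 22, Mar 23, Mar 24, Mar 25, …, Apr 4, Apr 5, Apr 6, skipping weekends) reaches Wednesday, 6 April 2022.

6 April 2022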